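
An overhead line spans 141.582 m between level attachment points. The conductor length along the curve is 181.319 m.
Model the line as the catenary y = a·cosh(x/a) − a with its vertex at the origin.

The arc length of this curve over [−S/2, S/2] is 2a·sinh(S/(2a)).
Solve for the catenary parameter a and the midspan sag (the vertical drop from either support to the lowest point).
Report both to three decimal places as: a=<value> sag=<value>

seed: a₀ = √(S³/(24(L−S))) = √(141.582³/(24·39.737)) = 54.551777
iter 1: u=1.297685  f(a)=+3.483e+00  f'(a)=-1.717e+00  a ← 54.551777 − (+3.483e+00/-1.717e+00) = 56.579925
iter 2: u=1.251168  f(a)=+2.037e-01  f'(a)=-1.522e+00  a ← 56.579925 − (+2.037e-01/-1.522e+00) = 56.713752
iter 3: u=1.248216  f(a)=+7.921e-04  f'(a)=-1.510e+00  a ← 56.713752 − (+7.921e-04/-1.510e+00) = 56.714277
iter 4: u=1.248204  f(a)=+1.208e-08  f'(a)=-1.510e+00  a ← 56.714277 − (+1.208e-08/-1.510e+00) = 56.714277
iter 5: u=1.248204  f(a)=+2.842e-14  f'(a)=-1.510e+00  a ← 56.714277 − (+2.842e-14/-1.510e+00) = 56.714277
converged: |Δa| < 1e-12 after 5 iterations
sag = a·(cosh(S/(2a)) − 1) = 56.714277·(cosh(1.248204) − 1) = 50.223341
T_max/T_min = cosh(S/(2a)) = 1.885550

a=56.714 sag=50.223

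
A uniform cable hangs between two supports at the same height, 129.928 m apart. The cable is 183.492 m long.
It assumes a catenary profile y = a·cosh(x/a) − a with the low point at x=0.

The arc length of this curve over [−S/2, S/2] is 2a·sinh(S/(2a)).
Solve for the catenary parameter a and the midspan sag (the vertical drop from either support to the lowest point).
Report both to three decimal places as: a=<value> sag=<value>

a=43.651 sag=57.950

seed: a₀ = √(S³/(24(L−S))) = √(129.928³/(24·53.564)) = 41.305892
iter 1: u=1.572754  f(a)=+7.029e+00  f'(a)=-3.294e+00  a ← 41.305892 − (+7.029e+00/-3.294e+00) = 43.439376
iter 2: u=1.495510  f(a)=+5.813e-01  f'(a)=-2.770e+00  a ← 43.439376 − (+5.813e-01/-2.770e+00) = 43.649211
iter 3: u=1.488320  f(a)=+4.767e-03  f'(a)=-2.725e+00  a ← 43.649211 − (+4.767e-03/-2.725e+00) = 43.650960
iter 4: u=1.488261  f(a)=+3.265e-07  f'(a)=-2.724e+00  a ← 43.650960 − (+3.265e-07/-2.724e+00) = 43.650960
iter 5: u=1.488260  f(a)=-5.684e-14  f'(a)=-2.724e+00  a ← 43.650960 − (-5.684e-14/-2.724e+00) = 43.650960
converged: |Δa| < 1e-12 after 5 iterations
sag = a·(cosh(S/(2a)) − 1) = 43.650960·(cosh(1.488260) − 1) = 57.949900
T_max/T_min = cosh(S/(2a)) = 2.327574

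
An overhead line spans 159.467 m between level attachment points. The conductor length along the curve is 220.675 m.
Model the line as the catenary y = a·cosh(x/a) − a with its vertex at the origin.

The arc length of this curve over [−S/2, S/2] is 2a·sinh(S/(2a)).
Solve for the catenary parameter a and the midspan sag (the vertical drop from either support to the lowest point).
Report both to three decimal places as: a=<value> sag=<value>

seed: a₀ = √(S³/(24(L−S))) = √(159.467³/(24·61.208)) = 52.540781
iter 1: u=1.517555  f(a)=+7.447e+00  f'(a)=-2.913e+00  a ← 52.540781 − (+7.447e+00/-2.913e+00) = 55.097669
iter 2: u=1.447130  f(a)=+5.781e-01  f'(a)=-2.476e+00  a ← 55.097669 − (+5.781e-01/-2.476e+00) = 55.331129
iter 3: u=1.441024  f(a)=+4.132e-03  f'(a)=-2.441e+00  a ← 55.331129 − (+4.132e-03/-2.441e+00) = 55.332822
iter 4: u=1.440980  f(a)=+2.145e-07  f'(a)=-2.441e+00  a ← 55.332822 − (+2.145e-07/-2.441e+00) = 55.332822
iter 5: u=1.440980  f(a)=+2.842e-14  f'(a)=-2.441e+00  a ← 55.332822 − (+2.842e-14/-2.441e+00) = 55.332822
converged: |Δa| < 1e-12 after 5 iterations
sag = a·(cosh(S/(2a)) − 1) = 55.332822·(cosh(1.440980) − 1) = 68.101716
T_max/T_min = cosh(S/(2a)) = 2.230765

a=55.333 sag=68.102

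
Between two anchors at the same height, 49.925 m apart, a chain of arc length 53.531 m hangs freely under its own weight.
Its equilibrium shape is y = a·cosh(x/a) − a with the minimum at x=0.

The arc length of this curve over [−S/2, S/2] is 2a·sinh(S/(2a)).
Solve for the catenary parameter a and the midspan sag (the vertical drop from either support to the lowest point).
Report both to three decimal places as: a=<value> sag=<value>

a=38.323 sag=8.421

seed: a₀ = √(S³/(24(L−S))) = √(49.925³/(24·3.606)) = 37.919153
iter 1: u=0.658308  f(a)=+7.895e-02  f'(a)=-1.986e-01  a ← 37.919153 − (+7.895e-02/-1.986e-01) = 38.316744
iter 2: u=0.651478  f(a)=+1.259e-03  f'(a)=-1.923e-01  a ← 38.316744 − (+1.259e-03/-1.923e-01) = 38.323291
iter 3: u=0.651366  f(a)=+3.316e-07  f'(a)=-1.922e-01  a ← 38.323291 − (+3.316e-07/-1.922e-01) = 38.323293
iter 4: u=0.651366  f(a)=+2.132e-14  f'(a)=-1.922e-01  a ← 38.323293 − (+2.132e-14/-1.922e-01) = 38.323293
converged: |Δa| < 1e-12 after 4 iterations
sag = a·(cosh(S/(2a)) − 1) = 38.323293·(cosh(0.651366) − 1) = 8.421405
T_max/T_min = cosh(S/(2a)) = 1.219746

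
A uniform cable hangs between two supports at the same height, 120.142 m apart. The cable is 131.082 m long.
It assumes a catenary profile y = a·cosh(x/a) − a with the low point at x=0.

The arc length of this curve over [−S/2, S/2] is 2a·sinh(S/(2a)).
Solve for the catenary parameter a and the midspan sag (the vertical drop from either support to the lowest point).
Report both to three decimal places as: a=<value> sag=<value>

seed: a₀ = √(S³/(24(L−S))) = √(120.142³/(24·10.940)) = 81.269578
iter 1: u=0.739157  f(a)=+3.028e-01  f'(a)=-2.842e-01  a ← 81.269578 − (+3.028e-01/-2.842e-01) = 82.334828
iter 2: u=0.729594  f(a)=+6.056e-03  f'(a)=-2.730e-01  a ← 82.334828 − (+6.056e-03/-2.730e-01) = 82.357014
iter 3: u=0.729397  f(a)=+2.532e-06  f'(a)=-2.727e-01  a ← 82.357014 − (+2.532e-06/-2.727e-01) = 82.357024
iter 4: u=0.729397  f(a)=+4.547e-13  f'(a)=-2.727e-01  a ← 82.357024 − (+4.547e-13/-2.727e-01) = 82.357024
converged: |Δa| < 1e-12 after 4 iterations
sag = a·(cosh(S/(2a)) − 1) = 82.357024·(cosh(0.729397) − 1) = 22.896489
T_max/T_min = cosh(S/(2a)) = 1.278015

a=82.357 sag=22.896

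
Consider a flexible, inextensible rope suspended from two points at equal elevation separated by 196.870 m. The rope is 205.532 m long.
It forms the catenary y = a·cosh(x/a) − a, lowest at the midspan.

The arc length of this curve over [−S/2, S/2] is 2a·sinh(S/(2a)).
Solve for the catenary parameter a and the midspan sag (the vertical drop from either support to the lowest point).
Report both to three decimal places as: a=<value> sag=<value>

seed: a₀ = √(S³/(24(L−S))) = √(196.870³/(24·8.662)) = 191.581955
iter 1: u=0.513801  f(a)=+1.151e-01  f'(a)=-9.284e-02  a ← 191.581955 − (+1.151e-01/-9.284e-02) = 192.821304
iter 2: u=0.510499  f(a)=+1.126e-03  f'(a)=-9.103e-02  a ← 192.821304 − (+1.126e-03/-9.103e-02) = 192.833674
iter 3: u=0.510466  f(a)=+1.102e-07  f'(a)=-9.101e-02  a ← 192.833674 − (+1.102e-07/-9.101e-02) = 192.833676
iter 4: u=0.510466  f(a)=+2.842e-14  f'(a)=-9.101e-02  a ← 192.833676 − (+2.842e-14/-9.101e-02) = 192.833676
converged: |Δa| < 1e-12 after 4 iterations
sag = a·(cosh(S/(2a)) − 1) = 192.833676·(cosh(0.510466) − 1) = 25.674167
T_max/T_min = cosh(S/(2a)) = 1.133142

a=192.834 sag=25.674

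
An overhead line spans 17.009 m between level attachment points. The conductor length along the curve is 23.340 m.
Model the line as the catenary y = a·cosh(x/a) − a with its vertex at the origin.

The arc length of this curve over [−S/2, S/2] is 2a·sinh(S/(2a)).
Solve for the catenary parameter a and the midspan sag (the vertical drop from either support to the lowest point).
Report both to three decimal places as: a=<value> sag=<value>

a=5.985 sag=7.130

seed: a₀ = √(S³/(24(L−S))) = √(17.009³/(24·6.331)) = 5.690840
iter 1: u=1.494419  f(a)=+7.457e-01  f'(a)=-2.763e+00  a ← 5.690840 − (+7.457e-01/-2.763e+00) = 5.960719
iter 2: u=1.426757  f(a)=+5.633e-02  f'(a)=-2.360e+00  a ← 5.960719 − (+5.633e-02/-2.360e+00) = 5.984586
iter 3: u=1.421067  f(a)=+3.794e-04  f'(a)=-2.328e+00  a ← 5.984586 − (+3.794e-04/-2.328e+00) = 5.984749
iter 4: u=1.421029  f(a)=+1.747e-08  f'(a)=-2.328e+00  a ← 5.984749 − (+1.747e-08/-2.328e+00) = 5.984749
iter 5: u=1.421029  f(a)=+3.553e-15  f'(a)=-2.328e+00  a ← 5.984749 − (+3.553e-15/-2.328e+00) = 5.984749
converged: |Δa| < 1e-12 after 5 iterations
sag = a·(cosh(S/(2a)) − 1) = 5.984749·(cosh(1.421029) − 1) = 7.130361
T_max/T_min = cosh(S/(2a)) = 2.191422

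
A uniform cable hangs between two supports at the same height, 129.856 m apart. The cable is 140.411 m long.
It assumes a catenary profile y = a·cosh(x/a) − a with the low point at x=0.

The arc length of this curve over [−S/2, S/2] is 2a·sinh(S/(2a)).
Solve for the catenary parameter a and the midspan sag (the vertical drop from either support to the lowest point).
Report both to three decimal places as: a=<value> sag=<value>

seed: a₀ = √(S³/(24(L−S))) = √(129.856³/(24·10.555)) = 92.973310
iter 1: u=0.698351  f(a)=+2.604e-01  f'(a)=-2.383e-01  a ← 92.973310 − (+2.604e-01/-2.383e-01) = 94.065904
iter 2: u=0.690239  f(a)=+4.661e-03  f'(a)=-2.299e-01  a ← 94.065904 − (+4.661e-03/-2.299e-01) = 94.086182
iter 3: u=0.690091  f(a)=+1.554e-06  f'(a)=-2.297e-01  a ← 94.086182 − (+1.554e-06/-2.297e-01) = 94.086189
iter 4: u=0.690091  f(a)=+1.421e-13  f'(a)=-2.297e-01  a ← 94.086189 − (+1.421e-13/-2.297e-01) = 94.086189
converged: |Δa| < 1e-12 after 4 iterations
sag = a·(cosh(S/(2a)) − 1) = 94.086189·(cosh(0.690091) − 1) = 23.306414
T_max/T_min = cosh(S/(2a)) = 1.247713

a=94.086 sag=23.306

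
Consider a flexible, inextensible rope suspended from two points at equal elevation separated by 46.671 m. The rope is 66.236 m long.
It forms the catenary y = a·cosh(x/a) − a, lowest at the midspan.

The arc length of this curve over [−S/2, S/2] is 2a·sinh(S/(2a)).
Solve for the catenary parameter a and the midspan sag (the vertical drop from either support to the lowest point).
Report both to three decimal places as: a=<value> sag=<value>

seed: a₀ = √(S³/(24(L−S))) = √(46.671³/(24·19.565)) = 14.713809
iter 1: u=1.585959  f(a)=+2.613e+00  f'(a)=-3.391e+00  a ← 14.713809 − (+2.613e+00/-3.391e+00) = 15.484367
iter 2: u=1.507036  f(a)=+2.193e-01  f'(a)=-2.844e+00  a ← 15.484367 − (+2.193e-01/-2.844e+00) = 15.561484
iter 3: u=1.499568  f(a)=+1.857e-03  f'(a)=-2.796e+00  a ← 15.561484 − (+1.857e-03/-2.796e+00) = 15.562149
iter 4: u=1.499504  f(a)=+1.357e-07  f'(a)=-2.796e+00  a ← 15.562149 − (+1.357e-07/-2.796e+00) = 15.562149
iter 5: u=1.499504  f(a)=+0.000e+00  f'(a)=-2.796e+00  a ← 15.562149 − (+0.000e+00/-2.796e+00) = 15.562149
converged: |Δa| < 1e-12 after 5 iterations
sag = a·(cosh(S/(2a)) − 1) = 15.562149·(cosh(1.499504) − 1) = 21.029960
T_max/T_min = cosh(S/(2a)) = 2.351353

a=15.562 sag=21.030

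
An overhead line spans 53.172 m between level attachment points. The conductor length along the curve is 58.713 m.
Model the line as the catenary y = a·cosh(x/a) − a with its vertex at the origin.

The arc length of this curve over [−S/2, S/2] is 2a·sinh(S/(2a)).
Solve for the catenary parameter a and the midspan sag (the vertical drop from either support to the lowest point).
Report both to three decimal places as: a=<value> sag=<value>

a=34.135 sag=10.887

seed: a₀ = √(S³/(24(L−S))) = √(53.172³/(24·5.541)) = 33.622097
iter 1: u=0.790730  f(a)=+1.758e-01  f'(a)=-3.507e-01  a ← 33.622097 − (+1.758e-01/-3.507e-01) = 34.123490
iter 2: u=0.779111  f(a)=+4.010e-03  f'(a)=-3.348e-01  a ← 34.123490 − (+4.010e-03/-3.348e-01) = 34.135467
iter 3: u=0.778838  f(a)=+2.194e-06  f'(a)=-3.345e-01  a ← 34.135467 − (+2.194e-06/-3.345e-01) = 34.135473
iter 4: u=0.778838  f(a)=+6.608e-13  f'(a)=-3.345e-01  a ← 34.135473 − (+6.608e-13/-3.345e-01) = 34.135473
converged: |Δa| < 1e-12 after 4 iterations
sag = a·(cosh(S/(2a)) − 1) = 34.135473·(cosh(0.778838) − 1) = 10.887128
T_max/T_min = cosh(S/(2a)) = 1.318939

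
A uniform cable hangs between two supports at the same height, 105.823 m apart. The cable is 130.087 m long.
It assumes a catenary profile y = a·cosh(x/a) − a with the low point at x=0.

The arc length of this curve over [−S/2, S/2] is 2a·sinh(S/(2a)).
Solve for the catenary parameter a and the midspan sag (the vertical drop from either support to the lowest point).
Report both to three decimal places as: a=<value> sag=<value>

seed: a₀ = √(S³/(24(L−S))) = √(105.823³/(24·24.264)) = 45.111086
iter 1: u=1.172916  f(a)=+1.725e+00  f'(a)=-1.231e+00  a ← 45.111086 − (+1.725e+00/-1.231e+00) = 46.511970
iter 2: u=1.137589  f(a)=+8.360e-02  f'(a)=-1.114e+00  a ← 46.511970 − (+8.360e-02/-1.114e+00) = 46.586986
iter 3: u=1.135757  f(a)=+2.186e-04  f'(a)=-1.109e+00  a ← 46.586986 − (+2.186e-04/-1.109e+00) = 46.587183
iter 4: u=1.135752  f(a)=+1.503e-09  f'(a)=-1.109e+00  a ← 46.587183 − (+1.503e-09/-1.109e+00) = 46.587183
iter 5: u=1.135752  f(a)=+0.000e+00  f'(a)=-1.109e+00  a ← 46.587183 − (+0.000e+00/-1.109e+00) = 46.587183
converged: |Δa| < 1e-12 after 5 iterations
sag = a·(cosh(S/(2a)) − 1) = 46.587183·(cosh(1.135752) − 1) = 33.419207
T_max/T_min = cosh(S/(2a)) = 1.717348

a=46.587 sag=33.419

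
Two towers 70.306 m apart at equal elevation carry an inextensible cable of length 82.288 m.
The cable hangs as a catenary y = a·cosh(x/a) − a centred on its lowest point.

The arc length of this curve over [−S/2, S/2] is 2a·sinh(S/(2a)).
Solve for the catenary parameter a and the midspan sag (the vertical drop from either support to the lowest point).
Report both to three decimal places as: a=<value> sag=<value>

seed: a₀ = √(S³/(24(L−S))) = √(70.306³/(24·11.982)) = 34.763085
iter 1: u=1.011216  f(a)=+6.277e-01  f'(a)=-7.625e-01  a ← 34.763085 − (+6.277e-01/-7.625e-01) = 35.586392
iter 2: u=0.987821  f(a)=+2.299e-02  f'(a)=-7.075e-01  a ← 35.586392 − (+2.299e-02/-7.075e-01) = 35.618889
iter 3: u=0.986920  f(a)=+3.345e-05  f'(a)=-7.055e-01  a ← 35.618889 − (+3.345e-05/-7.055e-01) = 35.618937
iter 4: u=0.986919  f(a)=+7.098e-11  f'(a)=-7.055e-01  a ← 35.618937 − (+7.098e-11/-7.055e-01) = 35.618937
iter 5: u=0.986919  f(a)=+0.000e+00  f'(a)=-7.055e-01  a ← 35.618937 − (+0.000e+00/-7.055e-01) = 35.618937
converged: |Δa| < 1e-12 after 5 iterations
sag = a·(cosh(S/(2a)) − 1) = 35.618937·(cosh(0.986919) − 1) = 18.801072
T_max/T_min = cosh(S/(2a)) = 1.527839

a=35.619 sag=18.801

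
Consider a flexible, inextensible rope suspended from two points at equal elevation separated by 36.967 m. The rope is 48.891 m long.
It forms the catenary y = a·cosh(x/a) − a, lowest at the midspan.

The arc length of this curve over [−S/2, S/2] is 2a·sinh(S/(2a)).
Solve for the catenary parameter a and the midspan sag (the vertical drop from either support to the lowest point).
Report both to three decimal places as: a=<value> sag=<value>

seed: a₀ = √(S³/(24(L−S))) = √(36.967³/(24·11.924)) = 13.286320
iter 1: u=1.391168  f(a)=+1.208e+00  f'(a)=-2.167e+00  a ← 13.286320 − (+1.208e+00/-2.167e+00) = 13.843942
iter 2: u=1.335133  f(a)=+8.024e-02  f'(a)=-1.888e+00  a ← 13.843942 − (+8.024e-02/-1.888e+00) = 13.886441
iter 3: u=1.331047  f(a)=+4.095e-04  f'(a)=-1.869e+00  a ← 13.886441 − (+4.095e-04/-1.869e+00) = 13.886661
iter 4: u=1.331026  f(a)=+1.078e-08  f'(a)=-1.869e+00  a ← 13.886661 − (+1.078e-08/-1.869e+00) = 13.886661
iter 5: u=1.331026  f(a)=+0.000e+00  f'(a)=-1.869e+00  a ← 13.886661 − (+0.000e+00/-1.869e+00) = 13.886661
converged: |Δa| < 1e-12 after 5 iterations
sag = a·(cosh(S/(2a)) − 1) = 13.886661·(cosh(1.331026) − 1) = 14.227781
T_max/T_min = cosh(S/(2a)) = 2.024565

a=13.887 sag=14.228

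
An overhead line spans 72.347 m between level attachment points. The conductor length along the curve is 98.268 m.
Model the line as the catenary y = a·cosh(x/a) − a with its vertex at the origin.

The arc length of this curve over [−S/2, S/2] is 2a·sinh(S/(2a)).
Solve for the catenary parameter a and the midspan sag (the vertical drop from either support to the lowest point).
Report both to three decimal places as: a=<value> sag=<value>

a=25.901 sag=29.642

seed: a₀ = √(S³/(24(L−S))) = √(72.347³/(24·25.921)) = 24.671712
iter 1: u=1.466193  f(a)=+2.933e+00  f'(a)=-2.589e+00  a ← 24.671712 − (+2.933e+00/-2.589e+00) = 25.804583
iter 2: u=1.401825  f(a)=+2.141e-01  f'(a)=-2.224e+00  a ← 25.804583 − (+2.141e-01/-2.224e+00) = 25.900875
iter 3: u=1.396613  f(a)=+1.340e-03  f'(a)=-2.196e+00  a ← 25.900875 − (+1.340e-03/-2.196e+00) = 25.901485
iter 4: u=1.396580  f(a)=+5.318e-08  f'(a)=-2.196e+00  a ← 25.901485 − (+5.318e-08/-2.196e+00) = 25.901485
iter 5: u=1.396580  f(a)=-1.421e-14  f'(a)=-2.196e+00  a ← 25.901485 − (-1.421e-14/-2.196e+00) = 25.901485
converged: |Δa| < 1e-12 after 5 iterations
sag = a·(cosh(S/(2a)) − 1) = 25.901485·(cosh(1.396580) − 1) = 29.641623
T_max/T_min = cosh(S/(2a)) = 2.144399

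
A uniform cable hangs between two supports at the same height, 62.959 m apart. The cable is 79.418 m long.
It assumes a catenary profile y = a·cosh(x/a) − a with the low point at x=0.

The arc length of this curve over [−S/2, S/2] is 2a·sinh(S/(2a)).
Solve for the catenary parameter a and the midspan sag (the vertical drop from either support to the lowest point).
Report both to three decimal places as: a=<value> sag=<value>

seed: a₀ = √(S³/(24(L−S))) = √(62.959³/(24·16.459)) = 25.135029
iter 1: u=1.252416  f(a)=+1.340e+00  f'(a)=-1.527e+00  a ← 25.135029 − (+1.340e+00/-1.527e+00) = 26.012684
iter 2: u=1.210160  f(a)=+7.339e-02  f'(a)=-1.364e+00  a ← 26.012684 − (+7.339e-02/-1.364e+00) = 26.066495
iter 3: u=1.207661  f(a)=+2.483e-04  f'(a)=-1.355e+00  a ← 26.066495 − (+2.483e-04/-1.355e+00) = 26.066678
iter 4: u=1.207653  f(a)=+2.864e-09  f'(a)=-1.355e+00  a ← 26.066678 − (+2.864e-09/-1.355e+00) = 26.066678
iter 5: u=1.207653  f(a)=+0.000e+00  f'(a)=-1.355e+00  a ← 26.066678 − (+0.000e+00/-1.355e+00) = 26.066678
converged: |Δa| < 1e-12 after 5 iterations
sag = a·(cosh(S/(2a)) − 1) = 26.066678·(cosh(1.207653) − 1) = 21.433600
T_max/T_min = cosh(S/(2a)) = 1.822261

a=26.067 sag=21.434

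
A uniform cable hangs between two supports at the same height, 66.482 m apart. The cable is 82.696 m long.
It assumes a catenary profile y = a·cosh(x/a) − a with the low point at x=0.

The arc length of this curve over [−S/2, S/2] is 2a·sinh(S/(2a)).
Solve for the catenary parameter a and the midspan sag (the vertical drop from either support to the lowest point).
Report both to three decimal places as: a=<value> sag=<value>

a=28.433 sag=21.748

seed: a₀ = √(S³/(24(L−S))) = √(66.482³/(24·16.214)) = 27.479284
iter 1: u=1.209675  f(a)=+1.228e+00  f'(a)=-1.362e+00  a ← 27.479284 − (+1.228e+00/-1.362e+00) = 28.381229
iter 2: u=1.171232  f(a)=+6.308e-02  f'(a)=-1.225e+00  a ← 28.381229 − (+6.308e-02/-1.225e+00) = 28.432702
iter 3: u=1.169112  f(a)=+1.862e-04  f'(a)=-1.218e+00  a ← 28.432702 − (+1.862e-04/-1.218e+00) = 28.432855
iter 4: u=1.169105  f(a)=+1.633e-09  f'(a)=-1.218e+00  a ← 28.432855 − (+1.633e-09/-1.218e+00) = 28.432855
iter 5: u=1.169105  f(a)=+0.000e+00  f'(a)=-1.218e+00  a ← 28.432855 − (+0.000e+00/-1.218e+00) = 28.432855
converged: |Δa| < 1e-12 after 5 iterations
sag = a·(cosh(S/(2a)) − 1) = 28.432855·(cosh(1.169105) − 1) = 21.747663
T_max/T_min = cosh(S/(2a)) = 1.764878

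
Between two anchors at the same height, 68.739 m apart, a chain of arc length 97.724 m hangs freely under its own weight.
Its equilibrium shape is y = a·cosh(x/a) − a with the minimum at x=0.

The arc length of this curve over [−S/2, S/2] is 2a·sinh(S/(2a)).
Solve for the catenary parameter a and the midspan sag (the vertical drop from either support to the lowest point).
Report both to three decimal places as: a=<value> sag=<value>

seed: a₀ = √(S³/(24(L−S))) = √(68.739³/(24·28.985)) = 21.607899
iter 1: u=1.590599  f(a)=+3.895e+00  f'(a)=-3.426e+00  a ← 21.607899 − (+3.895e+00/-3.426e+00) = 22.744964
iter 2: u=1.511082  f(a)=+3.286e-01  f'(a)=-2.870e+00  a ← 22.744964 − (+3.286e-01/-2.870e+00) = 22.859456
iter 3: u=1.503513  f(a)=+2.814e-03  f'(a)=-2.821e+00  a ← 22.859456 − (+2.814e-03/-2.821e+00) = 22.860453
iter 4: u=1.503448  f(a)=+2.104e-07  f'(a)=-2.821e+00  a ← 22.860453 − (+2.104e-07/-2.821e+00) = 22.860454
iter 5: u=1.503448  f(a)=+0.000e+00  f'(a)=-2.821e+00  a ← 22.860454 − (+0.000e+00/-2.821e+00) = 22.860454
converged: |Δa| < 1e-12 after 5 iterations
sag = a·(cosh(S/(2a)) − 1) = 22.860454·(cosh(1.503448) − 1) = 31.084846
T_max/T_min = cosh(S/(2a)) = 2.359765

a=22.860 sag=31.085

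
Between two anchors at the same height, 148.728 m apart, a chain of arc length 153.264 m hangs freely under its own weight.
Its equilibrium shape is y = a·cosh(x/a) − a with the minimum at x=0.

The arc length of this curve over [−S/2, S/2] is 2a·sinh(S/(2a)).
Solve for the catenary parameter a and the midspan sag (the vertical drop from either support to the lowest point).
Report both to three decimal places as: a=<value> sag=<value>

seed: a₀ = √(S³/(24(L−S))) = √(148.728³/(24·4.536)) = 173.838899
iter 1: u=0.427775  f(a)=+4.168e-02  f'(a)=-5.315e-02  a ← 173.838899 − (+4.168e-02/-5.315e-02) = 174.623204
iter 2: u=0.425854  f(a)=+2.838e-04  f'(a)=-5.243e-02  a ← 174.623204 − (+2.838e-04/-5.243e-02) = 174.628617
iter 3: u=0.425841  f(a)=+1.335e-08  f'(a)=-5.242e-02  a ← 174.628617 − (+1.335e-08/-5.242e-02) = 174.628617
iter 4: u=0.425841  f(a)=+2.842e-14  f'(a)=-5.242e-02  a ← 174.628617 − (+2.842e-14/-5.242e-02) = 174.628617
converged: |Δa| < 1e-12 after 4 iterations
sag = a·(cosh(S/(2a)) − 1) = 174.628617·(cosh(0.425841) − 1) = 16.074339
T_max/T_min = cosh(S/(2a)) = 1.092049

a=174.629 sag=16.074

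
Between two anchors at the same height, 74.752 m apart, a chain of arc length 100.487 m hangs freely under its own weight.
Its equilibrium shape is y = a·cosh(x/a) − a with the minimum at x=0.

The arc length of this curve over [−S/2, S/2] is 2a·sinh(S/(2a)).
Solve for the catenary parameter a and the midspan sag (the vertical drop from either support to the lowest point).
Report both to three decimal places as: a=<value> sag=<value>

seed: a₀ = √(S³/(24(L−S))) = √(74.752³/(24·25.735)) = 26.005578
iter 1: u=1.437230  f(a)=+2.792e+00  f'(a)=-2.419e+00  a ← 26.005578 − (+2.792e+00/-2.419e+00) = 27.159807
iter 2: u=1.376151  f(a)=+1.967e-01  f'(a)=-2.090e+00  a ← 27.159807 − (+1.967e-01/-2.090e+00) = 27.253932
iter 3: u=1.371398  f(a)=+1.139e-03  f'(a)=-2.065e+00  a ← 27.253932 − (+1.139e-03/-2.065e+00) = 27.254483
iter 4: u=1.371371  f(a)=+3.869e-08  f'(a)=-2.065e+00  a ← 27.254483 − (+3.869e-08/-2.065e+00) = 27.254483
iter 5: u=1.371371  f(a)=-2.842e-14  f'(a)=-2.065e+00  a ← 27.254483 − (-2.842e-14/-2.065e+00) = 27.254483
converged: |Δa| < 1e-12 after 5 iterations
sag = a·(cosh(S/(2a)) − 1) = 27.254483·(cosh(1.371371) − 1) = 29.905084
T_max/T_min = cosh(S/(2a)) = 2.097254

a=27.254 sag=29.905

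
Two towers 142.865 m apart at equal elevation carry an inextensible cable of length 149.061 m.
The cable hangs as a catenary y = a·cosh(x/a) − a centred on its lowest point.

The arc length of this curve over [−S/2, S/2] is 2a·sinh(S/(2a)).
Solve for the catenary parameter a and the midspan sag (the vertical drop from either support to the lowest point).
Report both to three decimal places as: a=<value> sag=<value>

seed: a₀ = √(S³/(24(L−S))) = √(142.865³/(24·6.196)) = 140.032049
iter 1: u=0.510115  f(a)=+8.112e-02  f'(a)=-9.082e-02  a ← 140.032049 − (+8.112e-02/-9.082e-02) = 140.925225
iter 2: u=0.506882  f(a)=+7.827e-04  f'(a)=-8.907e-02  a ← 140.925225 − (+7.827e-04/-8.907e-02) = 140.934011
iter 3: u=0.506851  f(a)=+7.444e-08  f'(a)=-8.906e-02  a ← 140.934011 − (+7.444e-08/-8.906e-02) = 140.934012
iter 4: u=0.506851  f(a)=-2.842e-14  f'(a)=-8.906e-02  a ← 140.934012 − (-2.842e-14/-8.906e-02) = 140.934012
converged: |Δa| < 1e-12 after 4 iterations
sag = a·(cosh(S/(2a)) − 1) = 140.934012·(cosh(0.506851) − 1) = 18.493687
T_max/T_min = cosh(S/(2a)) = 1.131222

a=140.934 sag=18.494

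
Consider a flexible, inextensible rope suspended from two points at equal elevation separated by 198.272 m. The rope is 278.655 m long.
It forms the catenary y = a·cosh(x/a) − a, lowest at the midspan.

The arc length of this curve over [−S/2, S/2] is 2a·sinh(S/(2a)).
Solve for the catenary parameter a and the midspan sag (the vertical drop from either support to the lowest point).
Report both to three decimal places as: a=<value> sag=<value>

seed: a₀ = √(S³/(24(L−S))) = √(198.272³/(24·80.383)) = 63.562995
iter 1: u=1.559650  f(a)=+1.036e+01  f'(a)=-3.200e+00  a ← 63.562995 − (+1.036e+01/-3.200e+00) = 66.800838
iter 2: u=1.484053  f(a)=+8.444e-01  f'(a)=-2.698e+00  a ← 66.800838 − (+8.444e-01/-2.698e+00) = 67.113792
iter 3: u=1.477133  f(a)=+6.707e-03  f'(a)=-2.656e+00  a ← 67.113792 − (+6.707e-03/-2.656e+00) = 67.116317
iter 4: u=1.477077  f(a)=+4.305e-07  f'(a)=-2.655e+00  a ← 67.116317 − (+4.305e-07/-2.655e+00) = 67.116317
iter 5: u=1.477077  f(a)=+0.000e+00  f'(a)=-2.655e+00  a ← 67.116317 − (+0.000e+00/-2.655e+00) = 67.116317
converged: |Δa| < 1e-12 after 5 iterations
sag = a·(cosh(S/(2a)) − 1) = 67.116317·(cosh(1.477077) − 1) = 87.534102
T_max/T_min = cosh(S/(2a)) = 2.304215

a=67.116 sag=87.534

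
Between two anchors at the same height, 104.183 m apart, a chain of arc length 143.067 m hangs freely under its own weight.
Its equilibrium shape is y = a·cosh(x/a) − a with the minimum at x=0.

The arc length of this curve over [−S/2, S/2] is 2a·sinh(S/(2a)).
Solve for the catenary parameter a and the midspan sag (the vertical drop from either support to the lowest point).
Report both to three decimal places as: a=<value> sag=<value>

a=36.612 sag=43.746

seed: a₀ = √(S³/(24(L−S))) = √(104.183³/(24·38.884)) = 34.810014
iter 1: u=1.496452  f(a)=+4.593e+00  f'(a)=-2.776e+00  a ← 34.810014 − (+4.593e+00/-2.776e+00) = 36.464611
iter 2: u=1.428549  f(a)=+3.478e-01  f'(a)=-2.370e+00  a ← 36.464611 − (+3.478e-01/-2.370e+00) = 36.611350
iter 3: u=1.422824  f(a)=+2.355e-03  f'(a)=-2.338e+00  a ← 36.611350 − (+2.355e-03/-2.338e+00) = 36.612357
iter 4: u=1.422785  f(a)=+1.096e-07  f'(a)=-2.338e+00  a ← 36.612357 − (+1.096e-07/-2.338e+00) = 36.612357
iter 5: u=1.422785  f(a)=-2.842e-14  f'(a)=-2.338e+00  a ← 36.612357 − (-2.842e-14/-2.338e+00) = 36.612357
converged: |Δa| < 1e-12 after 5 iterations
sag = a·(cosh(S/(2a)) − 1) = 36.612357·(cosh(1.422785) − 1) = 43.746254
T_max/T_min = cosh(S/(2a)) = 2.194849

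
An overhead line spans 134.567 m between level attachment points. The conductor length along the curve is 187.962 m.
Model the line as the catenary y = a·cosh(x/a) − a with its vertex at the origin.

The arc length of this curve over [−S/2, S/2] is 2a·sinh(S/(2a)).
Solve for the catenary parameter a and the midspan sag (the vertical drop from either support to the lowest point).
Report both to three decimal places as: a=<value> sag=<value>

a=45.996 sag=58.637

seed: a₀ = √(S³/(24(L−S))) = √(134.567³/(24·53.395)) = 43.606571
iter 1: u=1.542967  f(a)=+6.728e+00  f'(a)=-3.084e+00  a ← 43.606571 − (+6.728e+00/-3.084e+00) = 45.788449
iter 2: u=1.469443  f(a)=+5.380e-01  f'(a)=-2.609e+00  a ← 45.788449 − (+5.380e-01/-2.609e+00) = 45.994671
iter 3: u=1.462854  f(a)=+4.100e-03  f'(a)=-2.569e+00  a ← 45.994671 − (+4.100e-03/-2.569e+00) = 45.996267
iter 4: u=1.462803  f(a)=+2.421e-07  f'(a)=-2.569e+00  a ← 45.996267 − (+2.421e-07/-2.569e+00) = 45.996267
iter 5: u=1.462803  f(a)=-2.842e-14  f'(a)=-2.569e+00  a ← 45.996267 − (-2.842e-14/-2.569e+00) = 45.996267
converged: |Δa| < 1e-12 after 5 iterations
sag = a·(cosh(S/(2a)) − 1) = 45.996267·(cosh(1.462803) − 1) = 58.636830
T_max/T_min = cosh(S/(2a)) = 2.274817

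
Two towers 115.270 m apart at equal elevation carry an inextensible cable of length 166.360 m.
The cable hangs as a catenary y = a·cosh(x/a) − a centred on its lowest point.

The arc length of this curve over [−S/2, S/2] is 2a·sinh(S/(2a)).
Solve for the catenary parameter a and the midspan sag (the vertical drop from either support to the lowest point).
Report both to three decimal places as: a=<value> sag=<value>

seed: a₀ = √(S³/(24(L−S))) = √(115.270³/(24·51.090)) = 35.342793
iter 1: u=1.630743  f(a)=+7.240e+00  f'(a)=-3.737e+00  a ← 35.342793 − (+7.240e+00/-3.737e+00) = 37.280246
iter 2: u=1.545993  f(a)=+6.379e-01  f'(a)=-3.105e+00  a ← 37.280246 − (+6.379e-01/-3.105e+00) = 37.485723
iter 3: u=1.537519  f(a)=+6.011e-03  f'(a)=-3.046e+00  a ← 37.485723 − (+6.011e-03/-3.046e+00) = 37.487696
iter 4: u=1.537438  f(a)=+5.447e-07  f'(a)=-3.046e+00  a ← 37.487696 − (+5.447e-07/-3.046e+00) = 37.487696
iter 5: u=1.537438  f(a)=-2.842e-14  f'(a)=-3.046e+00  a ← 37.487696 − (-2.842e-14/-3.046e+00) = 37.487696
converged: |Δa| < 1e-12 after 5 iterations
sag = a·(cosh(S/(2a)) − 1) = 37.487696·(cosh(1.537438) − 1) = 53.749575
T_max/T_min = cosh(S/(2a)) = 2.433792

a=37.488 sag=53.750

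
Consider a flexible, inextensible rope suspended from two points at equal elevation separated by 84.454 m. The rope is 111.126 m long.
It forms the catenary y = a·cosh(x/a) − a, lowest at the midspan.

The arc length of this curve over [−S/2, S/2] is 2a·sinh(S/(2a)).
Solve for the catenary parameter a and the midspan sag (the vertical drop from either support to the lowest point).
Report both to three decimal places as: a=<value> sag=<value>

a=32.035 sag=32.102

seed: a₀ = √(S³/(24(L−S))) = √(84.454³/(24·26.672)) = 30.675872
iter 1: u=1.376554  f(a)=+2.644e+00  f'(a)=-2.092e+00  a ← 30.675872 − (+2.644e+00/-2.092e+00) = 31.940044
iter 2: u=1.322071  f(a)=+1.722e-01  f'(a)=-1.827e+00  a ← 31.940044 − (+1.722e-01/-1.827e+00) = 32.034307
iter 3: u=1.318181  f(a)=+8.434e-04  f'(a)=-1.809e+00  a ← 32.034307 − (+8.434e-04/-1.809e+00) = 32.034773
iter 4: u=1.318161  f(a)=+2.044e-08  f'(a)=-1.809e+00  a ← 32.034773 − (+2.044e-08/-1.809e+00) = 32.034773
iter 5: u=1.318161  f(a)=-1.421e-14  f'(a)=-1.809e+00  a ← 32.034773 − (-1.421e-14/-1.809e+00) = 32.034773
converged: |Δa| < 1e-12 after 5 iterations
sag = a·(cosh(S/(2a)) − 1) = 32.034773·(cosh(1.318161) − 1) = 32.101595
T_max/T_min = cosh(S/(2a)) = 2.002086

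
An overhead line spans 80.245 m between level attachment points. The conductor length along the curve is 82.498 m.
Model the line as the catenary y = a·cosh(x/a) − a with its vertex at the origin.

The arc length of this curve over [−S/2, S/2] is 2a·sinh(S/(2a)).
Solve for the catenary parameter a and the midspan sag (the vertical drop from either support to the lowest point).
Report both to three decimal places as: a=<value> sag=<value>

a=98.164 sag=8.314

seed: a₀ = √(S³/(24(L−S))) = √(80.245³/(24·2.253)) = 97.755400
iter 1: u=0.410438  f(a)=+1.905e-02  f'(a)=-4.688e-02  a ← 97.755400 − (+1.905e-02/-4.688e-02) = 98.161861
iter 2: u=0.408738  f(a)=+1.195e-04  f'(a)=-4.629e-02  a ← 98.161861 − (+1.195e-04/-4.629e-02) = 98.164442
iter 3: u=0.408727  f(a)=+4.765e-09  f'(a)=-4.629e-02  a ← 98.164442 − (+4.765e-09/-4.629e-02) = 98.164442
iter 4: u=0.408727  f(a)=+0.000e+00  f'(a)=-4.629e-02  a ← 98.164442 − (+0.000e+00/-4.629e-02) = 98.164442
converged: |Δa| < 1e-12 after 4 iterations
sag = a·(cosh(S/(2a)) − 1) = 98.164442·(cosh(0.408727) − 1) = 8.314371
T_max/T_min = cosh(S/(2a)) = 1.084698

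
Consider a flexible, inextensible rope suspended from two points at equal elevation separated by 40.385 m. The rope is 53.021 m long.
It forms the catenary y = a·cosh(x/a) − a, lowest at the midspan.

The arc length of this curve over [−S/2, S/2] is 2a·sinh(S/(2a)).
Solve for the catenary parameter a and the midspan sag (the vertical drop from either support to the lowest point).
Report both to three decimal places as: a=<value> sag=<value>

a=15.385 sag=15.267

seed: a₀ = √(S³/(24(L−S))) = √(40.385³/(24·12.636)) = 14.737360
iter 1: u=1.370157  f(a)=+1.241e+00  f'(a)=-2.059e+00  a ← 14.737360 − (+1.241e+00/-2.059e+00) = 15.339816
iter 2: u=1.316346  f(a)=+8.012e-02  f'(a)=-1.801e+00  a ← 15.339816 − (+8.012e-02/-1.801e+00) = 15.384306
iter 3: u=1.312539  f(a)=+3.853e-04  f'(a)=-1.784e+00  a ← 15.384306 − (+3.853e-04/-1.784e+00) = 15.384522
iter 4: u=1.312520  f(a)=+9.005e-09  f'(a)=-1.784e+00  a ← 15.384522 − (+9.005e-09/-1.784e+00) = 15.384522
iter 5: u=1.312520  f(a)=-7.105e-15  f'(a)=-1.784e+00  a ← 15.384522 − (-7.105e-15/-1.784e+00) = 15.384522
converged: |Δa| < 1e-12 after 5 iterations
sag = a·(cosh(S/(2a)) − 1) = 15.384522·(cosh(1.312520) − 1) = 15.266581
T_max/T_min = cosh(S/(2a)) = 1.992334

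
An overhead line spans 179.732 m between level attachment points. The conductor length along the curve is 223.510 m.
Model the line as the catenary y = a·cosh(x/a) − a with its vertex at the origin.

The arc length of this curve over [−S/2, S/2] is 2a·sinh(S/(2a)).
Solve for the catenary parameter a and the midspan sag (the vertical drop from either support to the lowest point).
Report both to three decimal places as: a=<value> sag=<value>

a=76.913 sag=58.751

seed: a₀ = √(S³/(24(L−S))) = √(179.732³/(24·43.778)) = 74.336915
iter 1: u=1.208901  f(a)=+3.313e+00  f'(a)=-1.359e+00  a ← 74.336915 − (+3.313e+00/-1.359e+00) = 76.774065
iter 2: u=1.170525  f(a)=+1.699e-01  f'(a)=-1.223e+00  a ← 76.774065 − (+1.699e-01/-1.223e+00) = 76.912967
iter 3: u=1.168412  f(a)=+5.003e-04  f'(a)=-1.216e+00  a ← 76.912967 − (+5.003e-04/-1.216e+00) = 76.913378
iter 4: u=1.168405  f(a)=+4.366e-09  f'(a)=-1.216e+00  a ← 76.913378 − (+4.366e-09/-1.216e+00) = 76.913378
iter 5: u=1.168405  f(a)=-2.842e-14  f'(a)=-1.216e+00  a ← 76.913378 − (-2.842e-14/-1.216e+00) = 76.913378
converged: |Δa| < 1e-12 after 5 iterations
sag = a·(cosh(S/(2a)) − 1) = 76.913378·(cosh(1.168405) − 1) = 58.751089
T_max/T_min = cosh(S/(2a)) = 1.763860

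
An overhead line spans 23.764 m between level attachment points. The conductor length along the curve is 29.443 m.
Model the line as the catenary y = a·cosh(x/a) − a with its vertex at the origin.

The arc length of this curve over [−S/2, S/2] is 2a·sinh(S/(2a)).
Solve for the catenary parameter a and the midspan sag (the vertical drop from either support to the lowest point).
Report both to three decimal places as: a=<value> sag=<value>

a=10.261 sag=7.684

seed: a₀ = √(S³/(24(L−S))) = √(23.764³/(24·5.679)) = 9.922880
iter 1: u=1.197435  f(a)=+4.213e-01  f'(a)=-1.317e+00  a ← 9.922880 − (+4.213e-01/-1.317e+00) = 10.242698
iter 2: u=1.160046  f(a)=+2.123e-02  f'(a)=-1.188e+00  a ← 10.242698 − (+2.123e-02/-1.188e+00) = 10.260570
iter 3: u=1.158025  f(a)=+6.021e-05  f'(a)=-1.181e+00  a ← 10.260570 − (+6.021e-05/-1.181e+00) = 10.260621
iter 4: u=1.158020  f(a)=+4.874e-10  f'(a)=-1.181e+00  a ← 10.260621 − (+4.874e-10/-1.181e+00) = 10.260621
iter 5: u=1.158020  f(a)=+3.553e-15  f'(a)=-1.181e+00  a ← 10.260621 − (+3.553e-15/-1.181e+00) = 10.260621
converged: |Δa| < 1e-12 after 5 iterations
sag = a·(cosh(S/(2a)) − 1) = 10.260621·(cosh(1.158020) − 1) = 7.683818
T_max/T_min = cosh(S/(2a)) = 1.748865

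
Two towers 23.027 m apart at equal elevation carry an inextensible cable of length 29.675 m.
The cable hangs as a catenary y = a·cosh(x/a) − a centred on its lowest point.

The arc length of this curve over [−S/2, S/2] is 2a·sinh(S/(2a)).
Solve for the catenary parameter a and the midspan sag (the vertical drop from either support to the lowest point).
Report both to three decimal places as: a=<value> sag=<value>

a=9.104 sag=8.304

seed: a₀ = √(S³/(24(L−S))) = √(23.027³/(24·6.648)) = 8.747922
iter 1: u=1.316141  f(a)=+6.001e-01  f'(a)=-1.800e+00  a ← 8.747922 − (+6.001e-01/-1.800e+00) = 9.081321
iter 2: u=1.267822  f(a)=+3.601e-02  f'(a)=-1.590e+00  a ← 9.081321 − (+3.601e-02/-1.590e+00) = 9.103973
iter 3: u=1.264668  f(a)=+1.480e-04  f'(a)=-1.577e+00  a ← 9.103973 − (+1.480e-04/-1.577e+00) = 9.104067
iter 4: u=1.264655  f(a)=+2.523e-09  f'(a)=-1.577e+00  a ← 9.104067 − (+2.523e-09/-1.577e+00) = 9.104067
iter 5: u=1.264655  f(a)=+1.066e-14  f'(a)=-1.577e+00  a ← 9.104067 − (+1.066e-14/-1.577e+00) = 9.104067
converged: |Δa| < 1e-12 after 5 iterations
sag = a·(cosh(S/(2a)) − 1) = 9.104067·(cosh(1.264655) − 1) = 8.303846
T_max/T_min = cosh(S/(2a)) = 1.912103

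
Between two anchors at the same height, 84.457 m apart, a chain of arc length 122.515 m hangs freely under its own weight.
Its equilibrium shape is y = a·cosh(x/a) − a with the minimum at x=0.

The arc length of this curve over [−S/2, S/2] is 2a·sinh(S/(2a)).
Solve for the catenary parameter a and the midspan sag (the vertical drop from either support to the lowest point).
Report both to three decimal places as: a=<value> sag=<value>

a=27.264 sag=39.787

seed: a₀ = √(S³/(24(L−S))) = √(84.457³/(24·38.058)) = 25.681765
iter 1: u=1.644299  f(a)=+5.489e+00  f'(a)=-3.847e+00  a ← 25.681765 − (+5.489e+00/-3.847e+00) = 27.108732
iter 2: u=1.557745  f(a)=+4.907e-01  f'(a)=-3.187e+00  a ← 27.108732 − (+4.907e-01/-3.187e+00) = 27.262701
iter 3: u=1.548948  f(a)=+4.772e-03  f'(a)=-3.125e+00  a ← 27.262701 − (+4.772e-03/-3.125e+00) = 27.264228
iter 4: u=1.548861  f(a)=+4.610e-07  f'(a)=-3.125e+00  a ← 27.264228 − (+4.610e-07/-3.125e+00) = 27.264228
iter 5: u=1.548861  f(a)=+0.000e+00  f'(a)=-3.125e+00  a ← 27.264228 − (+0.000e+00/-3.125e+00) = 27.264228
converged: |Δa| < 1e-12 after 5 iterations
sag = a·(cosh(S/(2a)) − 1) = 27.264228·(cosh(1.548861) − 1) = 39.786644
T_max/T_min = cosh(S/(2a)) = 2.459298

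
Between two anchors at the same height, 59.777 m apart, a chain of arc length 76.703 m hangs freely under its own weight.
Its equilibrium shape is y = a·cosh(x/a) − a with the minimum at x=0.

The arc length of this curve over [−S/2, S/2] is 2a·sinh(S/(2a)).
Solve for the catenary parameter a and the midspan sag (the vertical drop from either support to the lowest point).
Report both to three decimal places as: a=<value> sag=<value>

seed: a₀ = √(S³/(24(L−S))) = √(59.777³/(24·16.926)) = 22.930757
iter 1: u=1.303424  f(a)=+1.497e+00  f'(a)=-1.743e+00  a ← 22.930757 − (+1.497e+00/-1.743e+00) = 23.789925
iter 2: u=1.256351  f(a)=+8.827e-02  f'(a)=-1.543e+00  a ← 23.789925 − (+8.827e-02/-1.543e+00) = 23.847138
iter 3: u=1.253337  f(a)=+3.493e-04  f'(a)=-1.531e+00  a ← 23.847138 − (+3.493e-04/-1.531e+00) = 23.847366
iter 4: u=1.253325  f(a)=+5.515e-09  f'(a)=-1.531e+00  a ← 23.847366 − (+5.515e-09/-1.531e+00) = 23.847366
iter 5: u=1.253325  f(a)=+0.000e+00  f'(a)=-1.531e+00  a ← 23.847366 − (+0.000e+00/-1.531e+00) = 23.847366
converged: |Δa| < 1e-12 after 5 iterations
sag = a·(cosh(S/(2a)) − 1) = 23.847366·(cosh(1.253325) − 1) = 21.313839
T_max/T_min = cosh(S/(2a)) = 1.893761

a=23.847 sag=21.314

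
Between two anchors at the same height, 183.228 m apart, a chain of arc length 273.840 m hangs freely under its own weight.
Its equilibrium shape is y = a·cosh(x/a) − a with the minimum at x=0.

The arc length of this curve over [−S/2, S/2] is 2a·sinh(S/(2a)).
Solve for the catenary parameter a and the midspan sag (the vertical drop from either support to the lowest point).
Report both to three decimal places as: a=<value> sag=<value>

seed: a₀ = √(S³/(24(L−S))) = √(183.228³/(24·90.612)) = 53.185015
iter 1: u=1.722553  f(a)=+1.443e+01  f'(a)=-4.532e+00  a ← 53.185015 − (+1.443e+01/-4.532e+00) = 56.369926
iter 2: u=1.625228  f(a)=+1.398e+00  f'(a)=-3.693e+00  a ← 56.369926 − (+1.398e+00/-3.693e+00) = 56.748539
iter 3: u=1.614385  f(a)=+1.623e-02  f'(a)=-3.607e+00  a ← 56.748539 − (+1.623e-02/-3.607e+00) = 56.753037
iter 4: u=1.614257  f(a)=+2.242e-06  f'(a)=-3.606e+00  a ← 56.753037 − (+2.242e-06/-3.606e+00) = 56.753037
iter 5: u=1.614257  f(a)=+0.000e+00  f'(a)=-3.606e+00  a ← 56.753037 − (+0.000e+00/-3.606e+00) = 56.753037
converged: |Δa| < 1e-12 after 5 iterations
sag = a·(cosh(S/(2a)) − 1) = 56.753037·(cosh(1.614257) − 1) = 91.463000
T_max/T_min = cosh(S/(2a)) = 2.611597

a=56.753 sag=91.463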